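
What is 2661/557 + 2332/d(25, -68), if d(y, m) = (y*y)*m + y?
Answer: 111727051/23658575 ≈ 4.7225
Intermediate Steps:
d(y, m) = y + m*y² (d(y, m) = y²*m + y = m*y² + y = y + m*y²)
2661/557 + 2332/d(25, -68) = 2661/557 + 2332/((25*(1 - 68*25))) = 2661*(1/557) + 2332/((25*(1 - 1700))) = 2661/557 + 2332/((25*(-1699))) = 2661/557 + 2332/(-42475) = 2661/557 + 2332*(-1/42475) = 2661/557 - 2332/42475 = 111727051/23658575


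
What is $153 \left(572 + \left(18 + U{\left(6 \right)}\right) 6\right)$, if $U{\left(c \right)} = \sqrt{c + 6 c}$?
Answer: $104040 + 918 \sqrt{42} \approx 1.0999 \cdot 10^{5}$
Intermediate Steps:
$U{\left(c \right)} = \sqrt{7} \sqrt{c}$ ($U{\left(c \right)} = \sqrt{7 c} = \sqrt{7} \sqrt{c}$)
$153 \left(572 + \left(18 + U{\left(6 \right)}\right) 6\right) = 153 \left(572 + \left(18 + \sqrt{7} \sqrt{6}\right) 6\right) = 153 \left(572 + \left(18 + \sqrt{42}\right) 6\right) = 153 \left(572 + \left(108 + 6 \sqrt{42}\right)\right) = 153 \left(680 + 6 \sqrt{42}\right) = 104040 + 918 \sqrt{42}$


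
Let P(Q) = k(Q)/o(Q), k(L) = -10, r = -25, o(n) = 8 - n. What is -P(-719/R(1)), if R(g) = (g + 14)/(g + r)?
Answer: -25/2856 ≈ -0.0087535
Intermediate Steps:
R(g) = (14 + g)/(-25 + g) (R(g) = (g + 14)/(g - 25) = (14 + g)/(-25 + g))
P(Q) = -10/(8 - Q)
-P(-719/R(1)) = -10/(-8 - 719*(-25 + 1)/(14 + 1)) = -10/(-8 - 719/(15/(-24))) = -10/(-8 - 719/((-1/24*15))) = -10/(-8 - 719/(-5/8)) = -10/(-8 - 719*(-8/5)) = -10/(-8 + 5752/5) = -10/5712/5 = -10*5/5712 = -1*25/2856 = -25/2856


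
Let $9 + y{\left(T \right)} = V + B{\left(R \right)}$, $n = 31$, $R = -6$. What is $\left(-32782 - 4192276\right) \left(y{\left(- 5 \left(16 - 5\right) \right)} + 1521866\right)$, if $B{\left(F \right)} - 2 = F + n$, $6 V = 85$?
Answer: $- \frac{19290324072781}{3} \approx -6.4301 \cdot 10^{12}$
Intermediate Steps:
$V = \frac{85}{6}$ ($V = \frac{1}{6} \cdot 85 = \frac{85}{6} \approx 14.167$)
$B{\left(F \right)} = 33 + F$ ($B{\left(F \right)} = 2 + \left(F + 31\right) = 2 + \left(31 + F\right) = 33 + F$)
$y{\left(T \right)} = \frac{193}{6}$ ($y{\left(T \right)} = -9 + \left(\frac{85}{6} + \left(33 - 6\right)\right) = -9 + \left(\frac{85}{6} + 27\right) = -9 + \frac{247}{6} = \frac{193}{6}$)
$\left(-32782 - 4192276\right) \left(y{\left(- 5 \left(16 - 5\right) \right)} + 1521866\right) = \left(-32782 - 4192276\right) \left(\frac{193}{6} + 1521866\right) = \left(-4225058\right) \frac{9131389}{6} = - \frac{19290324072781}{3}$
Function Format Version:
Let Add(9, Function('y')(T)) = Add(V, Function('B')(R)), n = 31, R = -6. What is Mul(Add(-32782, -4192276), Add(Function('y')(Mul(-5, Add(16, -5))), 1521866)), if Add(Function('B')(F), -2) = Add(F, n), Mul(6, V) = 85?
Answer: Rational(-19290324072781, 3) ≈ -6.4301e+12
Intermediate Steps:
V = Rational(85, 6) (V = Mul(Rational(1, 6), 85) = Rational(85, 6) ≈ 14.167)
Function('B')(F) = Add(33, F) (Function('B')(F) = Add(2, Add(F, 31)) = Add(2, Add(31, F)) = Add(33, F))
Function('y')(T) = Rational(193, 6) (Function('y')(T) = Add(-9, Add(Rational(85, 6), Add(33, -6))) = Add(-9, Add(Rational(85, 6), 27)) = Add(-9, Rational(247, 6)) = Rational(193, 6))
Mul(Add(-32782, -4192276), Add(Function('y')(Mul(-5, Add(16, -5))), 1521866)) = Mul(Add(-32782, -4192276), Add(Rational(193, 6), 1521866)) = Mul(-4225058, Rational(9131389, 6)) = Rational(-19290324072781, 3)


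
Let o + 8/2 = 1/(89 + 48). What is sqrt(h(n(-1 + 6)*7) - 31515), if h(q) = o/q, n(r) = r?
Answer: 2*I*sqrt(181149072685)/4795 ≈ 177.52*I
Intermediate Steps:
o = -547/137 (o = -4 + 1/(89 + 48) = -4 + 1/137 = -547/137 ≈ -3.9927)
h(q) = -547/(137*q)
sqrt(h(n(-1 + 6)*7) - 31515) = sqrt(-547*1/(7*(-1 + 6))/137 - 31515) = sqrt(-547/(137*(5*7)) - 31515) = sqrt(-547/137/35 - 31515) = sqrt(-547/137*1/35 - 31515) = sqrt(-547/4795 - 31515) = sqrt(-151114972/4795) = 2*I*sqrt(181149072685)/4795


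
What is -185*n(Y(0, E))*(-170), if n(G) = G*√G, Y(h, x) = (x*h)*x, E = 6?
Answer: 0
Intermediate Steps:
Y(h, x) = h*x² (Y(h, x) = (h*x)*x = h*x²)
n(G) = G^(3/2)
-185*n(Y(0, E))*(-170) = -185*(0*6²)^(3/2)*(-170) = -185*(0*36)^(3/2)*(-170) = -185*0^(3/2)*(-170) = -185*0*(-170) = 0*(-170) = 0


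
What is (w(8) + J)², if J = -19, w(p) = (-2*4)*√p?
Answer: 873 + 608*√2 ≈ 1732.8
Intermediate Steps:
w(p) = -8*√p
(w(8) + J)² = (-16*√2 - 19)² = (-19 - 16*√2)²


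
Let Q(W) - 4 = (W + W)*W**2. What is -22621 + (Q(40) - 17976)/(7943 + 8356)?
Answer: -122863217/5433 ≈ -22614.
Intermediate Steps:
Q(W) = 4 + 2*W**3 (Q(W) = 4 + (W + W)*W**2 = 4 + (2*W)*W**2 = 4 + 2*W**3)
-22621 + (Q(40) - 17976)/(7943 + 8356) = -22621 + ((4 + 2*40**3) - 17976)/(7943 + 8356) = -22621 + ((4 + 2*64000) - 17976)/16299 = -22621 + ((4 + 128000) - 17976)*(1/16299) = -22621 + (128004 - 17976)*(1/16299) = -22621 + 110028*(1/16299) = -22621 + 36676/5433 = -122863217/5433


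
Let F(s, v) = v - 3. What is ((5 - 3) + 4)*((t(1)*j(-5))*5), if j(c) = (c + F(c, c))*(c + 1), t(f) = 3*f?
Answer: 4680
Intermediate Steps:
F(s, v) = -3 + v
j(c) = (1 + c)*(-3 + 2*c) (j(c) = (c + (-3 + c))*(c + 1) = (-3 + 2*c)*(1 + c) = (1 + c)*(-3 + 2*c))
((5 - 3) + 4)*((t(1)*j(-5))*5) = ((5 - 3) + 4)*(((3*1)*(-3 - 1*(-5) + 2*(-5)²))*5) = (2 + 4)*((3*(-3 + 5 + 2*25))*5) = 6*((3*(-3 + 5 + 50))*5) = 6*((3*52)*5) = 6*(156*5) = 6*780 = 4680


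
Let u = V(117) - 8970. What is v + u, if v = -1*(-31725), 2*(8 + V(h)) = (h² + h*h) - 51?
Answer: 72821/2 ≈ 36411.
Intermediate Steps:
V(h) = -67/2 + h² (V(h) = -8 + ((h² + h*h) - 51)/2 = -8 + ((h² + h²) - 51)/2 = -8 + (2*h² - 51)/2 = -8 + (-51 + 2*h²)/2 = -8 + (-51/2 + h²) = -67/2 + h²)
v = 31725
u = 9371/2 (u = (-67/2 + 117²) - 8970 = (-67/2 + 13689) - 8970 = 27311/2 - 8970 = 9371/2 ≈ 4685.5)
v + u = 31725 + 9371/2 = 72821/2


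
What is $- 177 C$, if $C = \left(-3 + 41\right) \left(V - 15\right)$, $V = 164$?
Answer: $-1002174$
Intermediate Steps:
$C = 5662$ ($C = \left(-3 + 41\right) \left(164 - 15\right) = 38 \cdot 149 = 5662$)
$- 177 C = \left(-177\right) 5662 = -1002174$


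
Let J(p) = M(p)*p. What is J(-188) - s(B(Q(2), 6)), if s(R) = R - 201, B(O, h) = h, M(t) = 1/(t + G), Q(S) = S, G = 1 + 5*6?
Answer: 30803/157 ≈ 196.20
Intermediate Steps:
G = 31 (G = 1 + 30 = 31)
M(t) = 1/(31 + t) (M(t) = 1/(t + 31) = 1/(31 + t))
s(R) = -201 + R
J(p) = p/(31 + p)
J(-188) - s(B(Q(2), 6)) = -188/(31 - 188) - (-201 + 6) = -188/(-157) - 1*(-195) = -188*(-1/157) + 195 = 188/157 + 195 = 30803/157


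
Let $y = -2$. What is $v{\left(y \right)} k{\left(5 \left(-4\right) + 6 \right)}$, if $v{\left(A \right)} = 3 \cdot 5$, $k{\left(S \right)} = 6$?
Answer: $90$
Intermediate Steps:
$v{\left(A \right)} = 15$
$v{\left(y \right)} k{\left(5 \left(-4\right) + 6 \right)} = 15 \cdot 6 = 90$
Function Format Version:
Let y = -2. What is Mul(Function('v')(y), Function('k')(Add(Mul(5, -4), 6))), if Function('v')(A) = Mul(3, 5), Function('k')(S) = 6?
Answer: 90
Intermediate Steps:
Function('v')(A) = 15
Mul(Function('v')(y), Function('k')(Add(Mul(5, -4), 6))) = Mul(15, 6) = 90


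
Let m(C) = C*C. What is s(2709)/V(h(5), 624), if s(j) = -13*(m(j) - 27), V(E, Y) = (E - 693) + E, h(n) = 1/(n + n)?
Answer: 238506255/1732 ≈ 1.3771e+5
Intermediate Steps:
m(C) = C**2
h(n) = 1/(2*n)
V(E, Y) = -693 + 2*E (V(E, Y) = (-693 + E) + E = -693 + 2*E)
s(j) = 351 - 13*j**2 (s(j) = -13*(j**2 - 27) = -13*(-27 + j**2) = 351 - 13*j**2)
s(2709)/V(h(5), 624) = (351 - 13*2709**2)/(-693 + 2*((1/2)/5)) = (351 - 13*7338681)/(-693 + 2*((1/2)*(1/5))) = (351 - 95402853)/(-693 + 2*(1/10)) = -95402502/(-693 + 1/5) = -95402502/(-3464/5) = -95402502*(-5/3464) = 238506255/1732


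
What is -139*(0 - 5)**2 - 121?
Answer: -3596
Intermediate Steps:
-139*(0 - 5)**2 - 121 = -139*(-5)**2 - 121 = -139*25 - 121 = -3475 - 121 = -3596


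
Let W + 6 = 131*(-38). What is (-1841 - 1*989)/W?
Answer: 1415/2492 ≈ 0.56782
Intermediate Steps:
W = -4984 (W = -6 + 131*(-38) = -6 - 4978 = -4984)
(-1841 - 1*989)/W = (-1841 - 1*989)/(-4984) = (-1841 - 989)*(-1/4984) = -2830*(-1/4984) = 1415/2492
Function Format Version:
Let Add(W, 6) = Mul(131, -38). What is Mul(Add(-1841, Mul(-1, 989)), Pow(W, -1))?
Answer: Rational(1415, 2492) ≈ 0.56782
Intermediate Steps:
W = -4984 (W = Add(-6, Mul(131, -38)) = Add(-6, -4978) = -4984)
Mul(Add(-1841, Mul(-1, 989)), Pow(W, -1)) = Mul(Add(-1841, Mul(-1, 989)), Pow(-4984, -1)) = Mul(Add(-1841, -989), Rational(-1, 4984)) = Mul(-2830, Rational(-1, 4984)) = Rational(1415, 2492)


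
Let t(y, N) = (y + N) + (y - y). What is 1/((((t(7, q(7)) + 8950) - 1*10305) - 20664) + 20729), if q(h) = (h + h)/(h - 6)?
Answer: -1/1269 ≈ -0.00078802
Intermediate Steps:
q(h) = 2*h/(-6 + h) (q(h) = (2*h)/(-6 + h) = 2*h/(-6 + h))
t(y, N) = N + y (t(y, N) = (N + y) + 0 = N + y)
1/((((t(7, q(7)) + 8950) - 1*10305) - 20664) + 20729) = 1/(((((2*7/(-6 + 7) + 7) + 8950) - 1*10305) - 20664) + 20729) = 1/(((((2*7/1 + 7) + 8950) - 10305) - 20664) + 20729) = 1/(((((2*7*1 + 7) + 8950) - 10305) - 20664) + 20729) = 1/(((((14 + 7) + 8950) - 10305) - 20664) + 20729) = 1/((((21 + 8950) - 10305) - 20664) + 20729) = 1/(((8971 - 10305) - 20664) + 20729) = 1/((-1334 - 20664) + 20729) = 1/(-21998 + 20729) = 1/(-1269) = -1/1269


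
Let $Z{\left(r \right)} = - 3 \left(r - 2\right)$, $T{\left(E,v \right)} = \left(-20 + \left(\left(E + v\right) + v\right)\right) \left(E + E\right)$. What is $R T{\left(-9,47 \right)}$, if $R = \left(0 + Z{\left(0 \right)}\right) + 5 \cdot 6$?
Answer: $-42120$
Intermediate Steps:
$T{\left(E,v \right)} = 2 E \left(-20 + E + 2 v\right)$ ($T{\left(E,v \right)} = \left(-20 + \left(E + 2 v\right)\right) 2 E = \left(-20 + E + 2 v\right) 2 E = 2 E \left(-20 + E + 2 v\right)$)
$Z{\left(r \right)} = 6 - 3 r$ ($Z{\left(r \right)} = - 3 \left(-2 + r\right) = 6 - 3 r$)
$R = 36$ ($R = \left(0 + \left(6 - 0\right)\right) + 5 \cdot 6 = \left(0 + \left(6 + 0\right)\right) + 30 = \left(0 + 6\right) + 30 = 6 + 30 = 36$)
$R T{\left(-9,47 \right)} = 36 \cdot 2 \left(-9\right) \left(-20 - 9 + 2 \cdot 47\right) = 36 \cdot 2 \left(-9\right) \left(-20 - 9 + 94\right) = 36 \cdot 2 \left(-9\right) 65 = 36 \left(-1170\right) = -42120$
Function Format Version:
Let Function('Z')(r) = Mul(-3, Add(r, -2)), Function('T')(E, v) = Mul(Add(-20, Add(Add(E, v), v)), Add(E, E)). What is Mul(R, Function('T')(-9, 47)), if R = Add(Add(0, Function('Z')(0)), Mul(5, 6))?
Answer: -42120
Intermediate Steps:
Function('T')(E, v) = Mul(2, E, Add(-20, E, Mul(2, v))) (Function('T')(E, v) = Mul(Add(-20, Add(E, Mul(2, v))), Mul(2, E)) = Mul(Add(-20, E, Mul(2, v)), Mul(2, E)) = Mul(2, E, Add(-20, E, Mul(2, v))))
Function('Z')(r) = Add(6, Mul(-3, r)) (Function('Z')(r) = Mul(-3, Add(-2, r)) = Add(6, Mul(-3, r)))
R = 36 (R = Add(Add(0, Add(6, Mul(-3, 0))), Mul(5, 6)) = Add(Add(0, Add(6, 0)), 30) = Add(Add(0, 6), 30) = Add(6, 30) = 36)
Mul(R, Function('T')(-9, 47)) = Mul(36, Mul(2, -9, Add(-20, -9, Mul(2, 47)))) = Mul(36, Mul(2, -9, Add(-20, -9, 94))) = Mul(36, Mul(2, -9, 65)) = Mul(36, -1170) = -42120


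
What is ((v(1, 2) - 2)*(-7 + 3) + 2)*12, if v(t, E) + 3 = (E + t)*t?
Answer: 120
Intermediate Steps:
v(t, E) = -3 + t*(E + t) (v(t, E) = -3 + (E + t)*t = -3 + t*(E + t))
((v(1, 2) - 2)*(-7 + 3) + 2)*12 = (((-3 + 1² + 2*1) - 2)*(-7 + 3) + 2)*12 = (((-3 + 1 + 2) - 2)*(-4) + 2)*12 = ((0 - 2)*(-4) + 2)*12 = (-2*(-4) + 2)*12 = (8 + 2)*12 = 10*12 = 120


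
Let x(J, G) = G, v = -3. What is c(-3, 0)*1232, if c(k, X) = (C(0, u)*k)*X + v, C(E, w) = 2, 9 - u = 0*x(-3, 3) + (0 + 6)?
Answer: -3696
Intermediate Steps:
u = 3 (u = 9 - (0*3 + (0 + 6)) = 9 - (0 + 6) = 9 - 1*6 = 9 - 6 = 3)
c(k, X) = -3 + 2*X*k (c(k, X) = (2*k)*X - 3 = 2*X*k - 3 = -3 + 2*X*k)
c(-3, 0)*1232 = (-3 + 2*0*(-3))*1232 = (-3 + 0)*1232 = -3*1232 = -3696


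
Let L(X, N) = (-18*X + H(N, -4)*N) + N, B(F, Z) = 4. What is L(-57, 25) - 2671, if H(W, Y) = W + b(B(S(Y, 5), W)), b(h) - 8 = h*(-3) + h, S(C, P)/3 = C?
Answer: -995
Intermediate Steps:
S(C, P) = 3*C
b(h) = 8 - 2*h (b(h) = 8 + (h*(-3) + h) = 8 + (-3*h + h) = 8 - 2*h)
H(W, Y) = W (H(W, Y) = W + (8 - 2*4) = W + (8 - 8) = W + 0 = W)
L(X, N) = N + N² - 18*X (L(X, N) = (-18*X + N*N) + N = (-18*X + N²) + N = (N² - 18*X) + N = N + N² - 18*X)
L(-57, 25) - 2671 = (25 + 25² - 18*(-57)) - 2671 = (25 + 625 + 1026) - 2671 = 1676 - 2671 = -995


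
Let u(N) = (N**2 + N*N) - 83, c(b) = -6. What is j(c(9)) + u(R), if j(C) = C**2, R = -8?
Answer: 81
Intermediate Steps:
u(N) = -83 + 2*N**2 (u(N) = (N**2 + N**2) - 83 = 2*N**2 - 83 = -83 + 2*N**2)
j(c(9)) + u(R) = (-6)**2 + (-83 + 2*(-8)**2) = 36 + (-83 + 2*64) = 36 + (-83 + 128) = 36 + 45 = 81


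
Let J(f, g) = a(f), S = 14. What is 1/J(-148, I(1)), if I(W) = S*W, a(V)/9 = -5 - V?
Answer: 1/1287 ≈ 0.00077700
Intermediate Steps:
a(V) = -45 - 9*V (a(V) = 9*(-5 - V) = -45 - 9*V)
I(W) = 14*W
J(f, g) = -45 - 9*f
1/J(-148, I(1)) = 1/(-45 - 9*(-148)) = 1/(-45 + 1332) = 1/1287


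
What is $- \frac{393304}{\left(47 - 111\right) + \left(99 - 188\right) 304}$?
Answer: $\frac{49163}{3390} \approx 14.502$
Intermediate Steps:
$- \frac{393304}{\left(47 - 111\right) + \left(99 - 188\right) 304} = - \frac{393304}{\left(47 - 111\right) - 27056} = - \frac{393304}{-64 - 27056} = - \frac{393304}{-27120} = \left(-393304\right) \left(- \frac{1}{27120}\right) = \frac{49163}{3390}$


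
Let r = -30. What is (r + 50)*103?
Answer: 2060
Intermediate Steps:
(r + 50)*103 = (-30 + 50)*103 = 20*103 = 2060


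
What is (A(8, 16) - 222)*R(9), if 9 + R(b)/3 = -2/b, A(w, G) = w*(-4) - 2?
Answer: 21248/3 ≈ 7082.7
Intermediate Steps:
A(w, G) = -2 - 4*w (A(w, G) = -4*w - 2 = -2 - 4*w)
R(b) = -27 - 6/b (R(b) = -27 + 3*(-2/b) = -27 - 6/b)
(A(8, 16) - 222)*R(9) = ((-2 - 4*8) - 222)*(-27 - 6/9) = ((-2 - 32) - 222)*(-27 - 6*⅑) = (-34 - 222)*(-27 - ⅔) = -256*(-83/3) = 21248/3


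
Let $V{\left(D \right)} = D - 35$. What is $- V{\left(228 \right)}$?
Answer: $-193$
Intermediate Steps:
$V{\left(D \right)} = -35 + D$ ($V{\left(D \right)} = D - 35 = -35 + D$)
$- V{\left(228 \right)} = - (-35 + 228) = \left(-1\right) 193 = -193$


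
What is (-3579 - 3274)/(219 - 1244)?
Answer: 6853/1025 ≈ 6.6859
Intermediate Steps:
(-3579 - 3274)/(219 - 1244) = -6853/(-1025) = -6853*(-1/1025) = 6853/1025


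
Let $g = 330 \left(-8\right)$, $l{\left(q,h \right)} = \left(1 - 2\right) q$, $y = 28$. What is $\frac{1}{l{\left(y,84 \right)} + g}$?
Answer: $- \frac{1}{2668} \approx -0.00037481$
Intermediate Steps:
$l{\left(q,h \right)} = - q$
$g = -2640$
$\frac{1}{l{\left(y,84 \right)} + g} = \frac{1}{\left(-1\right) 28 - 2640} = \frac{1}{-28 - 2640} = \frac{1}{-2668} = - \frac{1}{2668}$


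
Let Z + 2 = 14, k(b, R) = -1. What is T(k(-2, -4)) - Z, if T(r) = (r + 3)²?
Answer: -8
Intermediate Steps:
Z = 12 (Z = -2 + 14 = 12)
T(r) = (3 + r)²
T(k(-2, -4)) - Z = (3 - 1)² - 1*12 = 2² - 12 = 4 - 12 = -8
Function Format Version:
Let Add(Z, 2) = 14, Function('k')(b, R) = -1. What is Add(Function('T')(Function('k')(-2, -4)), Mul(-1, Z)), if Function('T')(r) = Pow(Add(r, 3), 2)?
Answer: -8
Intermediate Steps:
Z = 12 (Z = Add(-2, 14) = 12)
Function('T')(r) = Pow(Add(3, r), 2)
Add(Function('T')(Function('k')(-2, -4)), Mul(-1, Z)) = Add(Pow(Add(3, -1), 2), Mul(-1, 12)) = Add(Pow(2, 2), -12) = Add(4, -12) = -8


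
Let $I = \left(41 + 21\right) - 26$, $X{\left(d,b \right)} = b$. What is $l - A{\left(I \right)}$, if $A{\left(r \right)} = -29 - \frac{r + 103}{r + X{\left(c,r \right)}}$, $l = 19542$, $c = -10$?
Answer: $\frac{1409251}{72} \approx 19573.0$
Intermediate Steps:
$I = 36$ ($I = 62 - 26 = 36$)
$A{\left(r \right)} = -29 - \frac{103 + r}{2 r}$ ($A{\left(r \right)} = -29 - \frac{r + 103}{r + r} = -29 - \frac{103 + r}{2 r}$)
$l - A{\left(I \right)} = 19542 - \frac{-103 - 2124}{2 \cdot 36} = 19542 - \frac{1}{2} \cdot \frac{1}{36} \left(-103 - 2124\right) = 19542 - \frac{1}{2} \cdot \frac{1}{36} \left(-2227\right) = 19542 - - \frac{2227}{72} = 19542 + \frac{2227}{72} = \frac{1409251}{72}$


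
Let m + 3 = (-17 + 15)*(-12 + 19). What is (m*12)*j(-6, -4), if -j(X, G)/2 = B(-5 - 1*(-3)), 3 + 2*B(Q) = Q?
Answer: -1020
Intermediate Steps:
m = -17 (m = -3 + (-17 + 15)*(-12 + 19) = -3 - 2*7 = -3 - 14 = -17)
B(Q) = -3/2 + Q/2
j(X, G) = 5 (j(X, G) = -2*(-3/2 + (-5 - 1*(-3))/2) = -2*(-3/2 + (-5 + 3)/2) = -2*(-3/2 + (½)*(-2)) = -2*(-3/2 - 1) = -2*(-5/2) = 5)
(m*12)*j(-6, -4) = -17*12*5 = -204*5 = -1020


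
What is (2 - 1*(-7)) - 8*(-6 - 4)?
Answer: 89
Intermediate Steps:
(2 - 1*(-7)) - 8*(-6 - 4) = (2 + 7) - 8*(-10) = 9 + 80 = 89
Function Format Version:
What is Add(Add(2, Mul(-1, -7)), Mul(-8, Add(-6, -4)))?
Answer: 89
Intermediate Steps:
Add(Add(2, Mul(-1, -7)), Mul(-8, Add(-6, -4))) = Add(Add(2, 7), Mul(-8, -10)) = Add(9, 80) = 89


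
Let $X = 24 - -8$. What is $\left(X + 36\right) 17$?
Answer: $1156$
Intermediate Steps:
$X = 32$ ($X = 24 + 8 = 32$)
$\left(X + 36\right) 17 = \left(32 + 36\right) 17 = 68 \cdot 17 = 1156$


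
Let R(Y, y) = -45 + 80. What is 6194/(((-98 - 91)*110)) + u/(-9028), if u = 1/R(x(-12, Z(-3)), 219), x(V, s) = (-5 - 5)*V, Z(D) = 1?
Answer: -27960013/93846060 ≈ -0.29794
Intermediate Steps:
x(V, s) = -10*V
R(Y, y) = 35
u = 1/35 ≈ 0.028571
6194/(((-98 - 91)*110)) + u/(-9028) = 6194/(((-98 - 91)*110)) + (1/35)/(-9028) = 6194/((-189*110)) + (1/35)*(-1/9028) = 6194/(-20790) - 1/315980 = 6194*(-1/20790) - 1/315980 = -3097/10395 - 1/315980 = -27960013/93846060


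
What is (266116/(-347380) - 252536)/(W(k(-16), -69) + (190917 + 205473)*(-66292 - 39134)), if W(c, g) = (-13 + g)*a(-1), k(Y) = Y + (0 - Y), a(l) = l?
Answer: 21931555449/3629236228177010 ≈ 6.0430e-6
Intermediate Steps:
k(Y) = 0 (k(Y) = Y - Y = 0)
W(c, g) = 13 - g (W(c, g) = (-13 + g)*(-1) = 13 - g)
(266116/(-347380) - 252536)/(W(k(-16), -69) + (190917 + 205473)*(-66292 - 39134)) = (266116/(-347380) - 252536)/((13 - 1*(-69)) + (190917 + 205473)*(-66292 - 39134)) = (266116*(-1/347380) - 252536)/((13 + 69) + 396390*(-105426)) = (-66529/86845 - 252536)/(82 - 41789812140) = -21931555449/86845/(-41789812058) = -21931555449/86845*(-1/41789812058) = 21931555449/3629236228177010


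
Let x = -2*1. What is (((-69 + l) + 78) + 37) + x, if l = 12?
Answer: 56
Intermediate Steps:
x = -2
(((-69 + l) + 78) + 37) + x = (((-69 + 12) + 78) + 37) - 2 = ((-57 + 78) + 37) - 2 = (21 + 37) - 2 = 58 - 2 = 56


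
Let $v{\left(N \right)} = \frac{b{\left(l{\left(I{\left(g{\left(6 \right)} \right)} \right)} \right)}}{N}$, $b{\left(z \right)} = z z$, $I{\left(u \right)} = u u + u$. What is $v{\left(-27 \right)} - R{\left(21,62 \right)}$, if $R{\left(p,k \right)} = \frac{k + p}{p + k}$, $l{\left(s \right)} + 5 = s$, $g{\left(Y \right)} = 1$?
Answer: $- \frac{4}{3} \approx -1.3333$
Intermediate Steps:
$I{\left(u \right)} = u + u^{2}$ ($I{\left(u \right)} = u^{2} + u = u + u^{2}$)
$l{\left(s \right)} = -5 + s$
$b{\left(z \right)} = z^{2}$
$v{\left(N \right)} = \frac{9}{N}$ ($v{\left(N \right)} = \frac{\left(-5 + 1 \left(1 + 1\right)\right)^{2}}{N} = \frac{\left(-5 + 1 \cdot 2\right)^{2}}{N} = \frac{\left(-5 + 2\right)^{2}}{N} = \frac{\left(-3\right)^{2}}{N} = \frac{9}{N}$)
$R{\left(p,k \right)} = 1$ ($R{\left(p,k \right)} = \frac{k + p}{k + p} = 1$)
$v{\left(-27 \right)} - R{\left(21,62 \right)} = \frac{9}{-27} - 1 = 9 \left(- \frac{1}{27}\right) - 1 = - \frac{1}{3} - 1 = - \frac{4}{3}$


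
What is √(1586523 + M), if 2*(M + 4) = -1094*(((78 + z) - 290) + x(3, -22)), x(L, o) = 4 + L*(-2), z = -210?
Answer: √1818447 ≈ 1348.5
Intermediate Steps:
x(L, o) = 4 - 2*L
M = 231924 (M = -4 + (-1094*(((78 - 210) - 290) + (4 - 2*3)))/2 = -4 + (-1094*((-132 - 290) + (4 - 6)))/2 = -4 + (-1094*(-422 - 2))/2 = -4 + (-1094*(-424))/2 = -4 + (½)*463856 = -4 + 231928 = 231924)
√(1586523 + M) = √(1586523 + 231924) = √1818447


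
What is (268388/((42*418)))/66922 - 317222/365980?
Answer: -11643762301502/13436985801855 ≈ -0.86655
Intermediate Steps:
(268388/((42*418)))/66922 - 317222/365980 = (268388/17556)*(1/66922) - 317222*1/365980 = (268388*(1/17556))*(1/66922) - 158611/182990 = (67097/4389)*(1/66922) - 158611/182990 = 67097/293720658 - 158611/182990 = -11643762301502/13436985801855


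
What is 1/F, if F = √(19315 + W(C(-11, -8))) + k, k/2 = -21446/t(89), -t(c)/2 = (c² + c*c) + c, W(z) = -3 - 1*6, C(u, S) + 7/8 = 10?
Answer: -170828113/2449670168475 + 1776577327*√394/4899340336950 ≈ 0.0071280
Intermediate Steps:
C(u, S) = 73/8 (C(u, S) = -7/8 + 10 = 73/8)
W(z) = -9 (W(z) = -3 - 6 = -9)
t(c) = -4*c² - 2*c (t(c) = -2*((c² + c*c) + c) = -2*((c² + c²) + c) = -2*(2*c² + c) = -2*(c + 2*c²) = -4*c² - 2*c)
k = 21446/15931 (k = 2*(-21446*(-1/(178*(1 + 2*89)))) = 2*(-21446*(-1/(178*(1 + 178)))) = 2*(-21446/((-2*89*179))) = 2*(-21446/(-31862)) = 2*(-21446*(-1/31862)) = 2*(10723/15931) = 21446/15931 ≈ 1.3462)
F = 21446/15931 + 7*√394 (F = √(19315 - 9) + 21446/15931 = √19306 + 21446/15931 = 7*√394 + 21446/15931 = 21446/15931 + 7*√394 ≈ 140.29)
1/F = 1/(21446/15931 + 7*√394)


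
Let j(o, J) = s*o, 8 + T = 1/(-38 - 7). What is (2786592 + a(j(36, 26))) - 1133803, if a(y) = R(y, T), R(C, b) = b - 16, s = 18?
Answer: 74374424/45 ≈ 1.6528e+6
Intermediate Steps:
T = -361/45 (T = -8 + 1/(-38 - 7) = -8 + 1/(-45) = -8 - 1/45 = -361/45 ≈ -8.0222)
j(o, J) = 18*o
R(C, b) = -16 + b
a(y) = -1081/45 (a(y) = -16 - 361/45 = -1081/45)
(2786592 + a(j(36, 26))) - 1133803 = (2786592 - 1081/45) - 1133803 = 125395559/45 - 1133803 = 74374424/45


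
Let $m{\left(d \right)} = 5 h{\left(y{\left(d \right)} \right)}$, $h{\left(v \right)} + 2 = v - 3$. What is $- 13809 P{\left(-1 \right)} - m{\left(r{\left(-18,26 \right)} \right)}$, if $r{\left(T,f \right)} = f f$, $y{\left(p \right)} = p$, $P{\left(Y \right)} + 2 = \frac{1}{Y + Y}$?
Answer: $\frac{62335}{2} \approx 31168.0$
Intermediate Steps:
$P{\left(Y \right)} = -2 + \frac{1}{2 Y}$ ($P{\left(Y \right)} = -2 + \frac{1}{Y + Y} = -2 + \frac{1}{2 Y}$)
$h{\left(v \right)} = -5 + v$ ($h{\left(v \right)} = -2 + \left(v - 3\right) = -2 + \left(-3 + v\right) = -5 + v$)
$r{\left(T,f \right)} = f^{2}$
$m{\left(d \right)} = -25 + 5 d$ ($m{\left(d \right)} = 5 \left(-5 + d\right) = -25 + 5 d$)
$- 13809 P{\left(-1 \right)} - m{\left(r{\left(-18,26 \right)} \right)} = - 13809 \left(-2 + \frac{1}{2 \left(-1\right)}\right) - \left(-25 + 5 \cdot 26^{2}\right) = - 13809 \left(-2 + \frac{1}{2} \left(-1\right)\right) - \left(-25 + 5 \cdot 676\right) = - 13809 \left(-2 - \frac{1}{2}\right) - \left(-25 + 3380\right) = \left(-13809\right) \left(- \frac{5}{2}\right) - 3355 = \frac{69045}{2} - 3355 = \frac{62335}{2}$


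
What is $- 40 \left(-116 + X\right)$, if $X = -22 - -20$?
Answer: $4720$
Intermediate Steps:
$X = -2$ ($X = -22 + 20 = -2$)
$- 40 \left(-116 + X\right) = - 40 \left(-116 - 2\right) = \left(-40\right) \left(-118\right) = 4720$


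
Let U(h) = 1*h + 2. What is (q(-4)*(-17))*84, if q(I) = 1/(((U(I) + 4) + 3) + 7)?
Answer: -119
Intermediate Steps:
U(h) = 2 + h (U(h) = h + 2 = 2 + h)
q(I) = 1/(16 + I) (q(I) = 1/((((2 + I) + 4) + 3) + 7) = 1/(((6 + I) + 3) + 7) = 1/((9 + I) + 7) = 1/(16 + I))
(q(-4)*(-17))*84 = (-17/(16 - 4))*84 = (-17/12)*84 = ((1/12)*(-17))*84 = -17/12*84 = -119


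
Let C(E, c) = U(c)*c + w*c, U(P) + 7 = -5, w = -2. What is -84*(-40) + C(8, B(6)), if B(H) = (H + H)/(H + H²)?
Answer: 3356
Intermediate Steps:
U(P) = -12 (U(P) = -7 - 5 = -12)
B(H) = 2*H/(H + H²) (B(H) = (2*H)/(H + H²) = 2*H/(H + H²))
C(E, c) = -14*c (C(E, c) = -12*c - 2*c = -14*c)
-84*(-40) + C(8, B(6)) = -84*(-40) - 28/(1 + 6) = 3360 - 28/7 = 3360 - 14*2/7 = 3360 - 4 = 3356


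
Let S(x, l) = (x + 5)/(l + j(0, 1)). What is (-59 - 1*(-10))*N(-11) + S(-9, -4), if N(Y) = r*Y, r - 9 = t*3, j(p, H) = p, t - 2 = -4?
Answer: 1618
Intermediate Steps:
t = -2 (t = 2 - 4 = -2)
r = 3 (r = 9 - 2*3 = 9 - 6 = 3)
S(x, l) = (5 + x)/l (S(x, l) = (x + 5)/(l + 0) = (5 + x)/l)
N(Y) = 3*Y
(-59 - 1*(-10))*N(-11) + S(-9, -4) = (-59 - 1*(-10))*(3*(-11)) + (5 - 9)/(-4) = (-59 + 10)*(-33) - ¼*(-4) = -49*(-33) + 1 = 1617 + 1 = 1618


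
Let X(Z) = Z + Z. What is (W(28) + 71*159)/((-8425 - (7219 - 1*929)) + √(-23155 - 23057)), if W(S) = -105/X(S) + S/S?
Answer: -442946025/577539832 - 90305*I*√11553/866309748 ≈ -0.76695 - 0.011204*I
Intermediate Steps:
X(Z) = 2*Z
W(S) = 1 - 105/(2*S) (W(S) = -105*1/(2*S) + S/S = -105/(2*S) + 1 = 1 - 105/(2*S))
(W(28) + 71*159)/((-8425 - (7219 - 1*929)) + √(-23155 - 23057)) = ((-105/2 + 28)/28 + 71*159)/((-8425 - (7219 - 1*929)) + √(-23155 - 23057)) = ((1/28)*(-49/2) + 11289)/((-8425 - (7219 - 929)) + √(-46212)) = (-7/8 + 11289)/((-8425 - 1*6290) + 2*I*√11553) = 90305/(8*((-8425 - 6290) + 2*I*√11553)) = 90305/(8*(-14715 + 2*I*√11553))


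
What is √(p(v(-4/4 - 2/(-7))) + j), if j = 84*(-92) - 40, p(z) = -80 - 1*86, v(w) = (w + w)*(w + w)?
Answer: I*√7934 ≈ 89.073*I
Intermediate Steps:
v(w) = 4*w² (v(w) = (2*w)*(2*w) = 4*w²)
p(z) = -166 (p(z) = -80 - 86 = -166)
j = -7768 (j = -7728 - 40 = -7768)
√(p(v(-4/4 - 2/(-7))) + j) = √(-166 - 7768) = √(-7934) = I*√7934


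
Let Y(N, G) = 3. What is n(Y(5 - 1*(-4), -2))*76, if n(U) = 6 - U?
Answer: 228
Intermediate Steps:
n(Y(5 - 1*(-4), -2))*76 = (6 - 1*3)*76 = (6 - 3)*76 = 3*76 = 228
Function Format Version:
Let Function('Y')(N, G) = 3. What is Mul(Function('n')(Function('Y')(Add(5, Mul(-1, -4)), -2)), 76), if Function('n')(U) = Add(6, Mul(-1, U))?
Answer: 228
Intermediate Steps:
Mul(Function('n')(Function('Y')(Add(5, Mul(-1, -4)), -2)), 76) = Mul(Add(6, Mul(-1, 3)), 76) = Mul(Add(6, -3), 76) = Mul(3, 76) = 228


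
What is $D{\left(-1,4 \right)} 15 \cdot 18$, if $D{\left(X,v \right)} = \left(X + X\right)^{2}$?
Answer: $1080$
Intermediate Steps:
$D{\left(X,v \right)} = 4 X^{2}$ ($D{\left(X,v \right)} = \left(2 X\right)^{2} = 4 X^{2}$)
$D{\left(-1,4 \right)} 15 \cdot 18 = 4 \left(-1\right)^{2} \cdot 15 \cdot 18 = 4 \cdot 1 \cdot 15 \cdot 18 = 4 \cdot 15 \cdot 18 = 60 \cdot 18 = 1080$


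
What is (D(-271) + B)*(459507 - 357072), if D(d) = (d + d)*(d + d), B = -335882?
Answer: -4314357330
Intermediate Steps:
D(d) = 4*d**2 (D(d) = (2*d)*(2*d) = 4*d**2)
(D(-271) + B)*(459507 - 357072) = (4*(-271)**2 - 335882)*(459507 - 357072) = (4*73441 - 335882)*102435 = (293764 - 335882)*102435 = -42118*102435 = -4314357330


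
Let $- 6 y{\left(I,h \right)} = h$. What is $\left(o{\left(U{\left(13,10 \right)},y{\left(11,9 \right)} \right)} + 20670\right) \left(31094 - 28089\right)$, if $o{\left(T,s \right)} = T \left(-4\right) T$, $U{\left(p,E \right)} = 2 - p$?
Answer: $60658930$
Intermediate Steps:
$y{\left(I,h \right)} = - \frac{h}{6}$
$o{\left(T,s \right)} = - 4 T^{2}$ ($o{\left(T,s \right)} = - 4 T T = - 4 T^{2}$)
$\left(o{\left(U{\left(13,10 \right)},y{\left(11,9 \right)} \right)} + 20670\right) \left(31094 - 28089\right) = \left(- 4 \left(2 - 13\right)^{2} + 20670\right) \left(31094 - 28089\right) = \left(- 4 \left(2 - 13\right)^{2} + 20670\right) 3005 = \left(- 4 \left(-11\right)^{2} + 20670\right) 3005 = \left(\left(-4\right) 121 + 20670\right) 3005 = \left(-484 + 20670\right) 3005 = 20186 \cdot 3005 = 60658930$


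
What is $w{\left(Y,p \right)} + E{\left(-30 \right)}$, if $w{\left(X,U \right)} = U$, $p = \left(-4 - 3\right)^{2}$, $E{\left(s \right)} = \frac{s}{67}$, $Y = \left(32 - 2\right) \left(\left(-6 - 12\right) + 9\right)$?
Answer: $\frac{3253}{67} \approx 48.552$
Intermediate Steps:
$Y = -270$ ($Y = 30 \left(\left(-6 - 12\right) + 9\right) = 30 \left(-18 + 9\right) = 30 \left(-9\right) = -270$)
$E{\left(s \right)} = \frac{s}{67}$ ($E{\left(s \right)} = s \frac{1}{67} = \frac{s}{67}$)
$p = 49$ ($p = \left(-7\right)^{2} = 49$)
$w{\left(Y,p \right)} + E{\left(-30 \right)} = 49 + \frac{1}{67} \left(-30\right) = 49 - \frac{30}{67} = \frac{3253}{67}$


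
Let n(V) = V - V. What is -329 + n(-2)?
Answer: -329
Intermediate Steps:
n(V) = 0
-329 + n(-2) = -329 + 0 = -329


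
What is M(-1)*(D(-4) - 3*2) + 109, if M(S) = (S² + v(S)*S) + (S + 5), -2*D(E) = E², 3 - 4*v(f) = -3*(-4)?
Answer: 15/2 ≈ 7.5000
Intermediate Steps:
v(f) = -9/4 (v(f) = ¾ - (-3)*(-4)/4 = ¾ - ¼*12 = ¾ - 3 = -9/4)
D(E) = -E²/2
M(S) = 5 + S² - 5*S/4 (M(S) = (S² - 9*S/4) + (S + 5) = (S² - 9*S/4) + (5 + S) = 5 + S² - 5*S/4)
M(-1)*(D(-4) - 3*2) + 109 = (5 + (-1)² - 5/4*(-1))*(-½*(-4)² - 3*2) + 109 = (5 + 1 + 5/4)*(-½*16 - 6) + 109 = 29*(-8 - 6)/4 + 109 = (29/4)*(-14) + 109 = -203/2 + 109 = 15/2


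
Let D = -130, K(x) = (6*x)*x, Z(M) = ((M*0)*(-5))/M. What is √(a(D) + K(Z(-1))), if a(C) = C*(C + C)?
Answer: 130*√2 ≈ 183.85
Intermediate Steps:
Z(M) = 0 (Z(M) = (0*(-5))/M = 0/M = 0)
K(x) = 6*x²
a(C) = 2*C² (a(C) = C*(2*C) = 2*C²)
√(a(D) + K(Z(-1))) = √(2*(-130)² + 6*0²) = √(2*16900 + 6*0) = √(33800 + 0) = √33800 = 130*√2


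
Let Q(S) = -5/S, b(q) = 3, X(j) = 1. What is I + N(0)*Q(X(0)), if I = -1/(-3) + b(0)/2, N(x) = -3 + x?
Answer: 101/6 ≈ 16.833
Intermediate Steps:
I = 11/6 (I = -1/(-3) + 3/2 = -1*(-⅓) + 3*(½) = ⅓ + 3/2 = 11/6 ≈ 1.8333)
I + N(0)*Q(X(0)) = 11/6 + (-3 + 0)*(-5/1) = 11/6 - (-15) = 11/6 - 3*(-5) = 11/6 + 15 = 101/6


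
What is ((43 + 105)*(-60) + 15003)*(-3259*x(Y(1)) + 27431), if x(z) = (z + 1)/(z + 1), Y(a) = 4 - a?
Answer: 148005156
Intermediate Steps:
x(z) = 1 (x(z) = (1 + z)/(1 + z) = 1)
((43 + 105)*(-60) + 15003)*(-3259*x(Y(1)) + 27431) = ((43 + 105)*(-60) + 15003)*(-3259*1 + 27431) = (148*(-60) + 15003)*(-3259 + 27431) = (-8880 + 15003)*24172 = 6123*24172 = 148005156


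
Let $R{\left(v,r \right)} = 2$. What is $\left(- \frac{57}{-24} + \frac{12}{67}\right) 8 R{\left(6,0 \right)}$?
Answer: $\frac{2738}{67} \approx 40.866$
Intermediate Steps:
$\left(- \frac{57}{-24} + \frac{12}{67}\right) 8 R{\left(6,0 \right)} = \left(- \frac{57}{-24} + \frac{12}{67}\right) 8 \cdot 2 = \left(\left(-57\right) \left(- \frac{1}{24}\right) + 12 \cdot \frac{1}{67}\right) 16 = \left(\frac{19}{8} + \frac{12}{67}\right) 16 = \frac{1369}{536} \cdot 16 = \frac{2738}{67}$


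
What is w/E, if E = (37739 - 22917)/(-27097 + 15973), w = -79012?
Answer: 439464744/7411 ≈ 59299.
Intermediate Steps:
E = -7411/5562 (E = 14822/(-11124) = 14822*(-1/11124) = -7411/5562 ≈ -1.3324)
w/E = -79012/(-7411/5562) = -79012*(-5562/7411) = 439464744/7411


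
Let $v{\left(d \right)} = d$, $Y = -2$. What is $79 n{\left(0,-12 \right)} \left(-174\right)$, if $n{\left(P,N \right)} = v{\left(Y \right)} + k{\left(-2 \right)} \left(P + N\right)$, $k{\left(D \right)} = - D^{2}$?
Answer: $-632316$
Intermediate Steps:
$n{\left(P,N \right)} = -2 - 4 N - 4 P$ ($n{\left(P,N \right)} = -2 + - \left(-2\right)^{2} \left(P + N\right) = -2 + \left(-1\right) 4 \left(N + P\right) = -2 - 4 \left(N + P\right) = -2 - \left(4 N + 4 P\right) = -2 - 4 N - 4 P$)
$79 n{\left(0,-12 \right)} \left(-174\right) = 79 \left(-2 - -48 - 0\right) \left(-174\right) = 79 \left(-2 + 48 + 0\right) \left(-174\right) = 79 \cdot 46 \left(-174\right) = 3634 \left(-174\right) = -632316$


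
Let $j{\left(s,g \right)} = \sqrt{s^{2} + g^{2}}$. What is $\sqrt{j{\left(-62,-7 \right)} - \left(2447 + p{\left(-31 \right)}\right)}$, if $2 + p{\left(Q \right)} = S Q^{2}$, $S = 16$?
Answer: $\sqrt{-17821 + \sqrt{3893}} \approx 133.26 i$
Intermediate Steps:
$p{\left(Q \right)} = -2 + 16 Q^{2}$
$j{\left(s,g \right)} = \sqrt{g^{2} + s^{2}}$
$\sqrt{j{\left(-62,-7 \right)} - \left(2447 + p{\left(-31 \right)}\right)} = \sqrt{\sqrt{\left(-7\right)^{2} + \left(-62\right)^{2}} - \left(2445 + 15376\right)} = \sqrt{\sqrt{49 + 3844} - \left(2445 + 15376\right)} = \sqrt{\sqrt{3893} - 17821} = \sqrt{-17821 + \sqrt{3893}}$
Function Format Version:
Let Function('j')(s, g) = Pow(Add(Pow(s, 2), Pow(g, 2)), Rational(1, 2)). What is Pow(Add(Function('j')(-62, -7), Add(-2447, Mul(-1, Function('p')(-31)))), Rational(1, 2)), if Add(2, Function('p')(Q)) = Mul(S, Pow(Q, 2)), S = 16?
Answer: Pow(Add(-17821, Pow(3893, Rational(1, 2))), Rational(1, 2)) ≈ Mul(133.26, I)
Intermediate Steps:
Function('p')(Q) = Add(-2, Mul(16, Pow(Q, 2)))
Function('j')(s, g) = Pow(Add(Pow(g, 2), Pow(s, 2)), Rational(1, 2))
Pow(Add(Function('j')(-62, -7), Add(-2447, Mul(-1, Function('p')(-31)))), Rational(1, 2)) = Pow(Add(Pow(Add(Pow(-7, 2), Pow(-62, 2)), Rational(1, 2)), Add(-2447, Mul(-1, Add(-2, Mul(16, Pow(-31, 2)))))), Rational(1, 2)) = Pow(Add(Pow(Add(49, 3844), Rational(1, 2)), Add(-2447, Mul(-1, Add(-2, Mul(16, 961))))), Rational(1, 2)) = Pow(Add(Pow(3893, Rational(1, 2)), Add(-2447, Mul(-1, Add(-2, 15376)))), Rational(1, 2)) = Pow(Add(Pow(3893, Rational(1, 2)), Add(-2447, Mul(-1, 15374))), Rational(1, 2)) = Pow(Add(Pow(3893, Rational(1, 2)), Add(-2447, -15374)), Rational(1, 2)) = Pow(Add(Pow(3893, Rational(1, 2)), -17821), Rational(1, 2)) = Pow(Add(-17821, Pow(3893, Rational(1, 2))), Rational(1, 2))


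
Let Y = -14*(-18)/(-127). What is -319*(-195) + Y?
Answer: 7899783/127 ≈ 62203.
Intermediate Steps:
Y = -252/127 (Y = 252*(-1/127) = -252/127 ≈ -1.9843)
-319*(-195) + Y = -319*(-195) - 252/127 = 62205 - 252/127 = 7899783/127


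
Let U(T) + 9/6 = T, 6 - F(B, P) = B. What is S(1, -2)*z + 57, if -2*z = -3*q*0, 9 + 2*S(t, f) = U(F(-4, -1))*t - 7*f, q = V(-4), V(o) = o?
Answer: 57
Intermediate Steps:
F(B, P) = 6 - B
U(T) = -3/2 + T
q = -4
S(t, f) = -9/2 - 7*f/2 + 17*t/4 (S(t, f) = -9/2 + ((-3/2 + (6 - 1*(-4)))*t - 7*f)/2 = -9/2 + ((-3/2 + (6 + 4))*t - 7*f)/2 = -9/2 + ((-3/2 + 10)*t - 7*f)/2 = -9/2 + (17*t/2 - 7*f)/2 = -9/2 + (-7*f + 17*t/2)/2 = -9/2 + (-7*f/2 + 17*t/4) = -9/2 - 7*f/2 + 17*t/4)
z = 0 (z = -(-3*(-4))*0/2 = -6*0 = -½*0 = 0)
S(1, -2)*z + 57 = (-9/2 - 7/2*(-2) + (17/4)*1)*0 + 57 = (-9/2 + 7 + 17/4)*0 + 57 = (27/4)*0 + 57 = 0 + 57 = 57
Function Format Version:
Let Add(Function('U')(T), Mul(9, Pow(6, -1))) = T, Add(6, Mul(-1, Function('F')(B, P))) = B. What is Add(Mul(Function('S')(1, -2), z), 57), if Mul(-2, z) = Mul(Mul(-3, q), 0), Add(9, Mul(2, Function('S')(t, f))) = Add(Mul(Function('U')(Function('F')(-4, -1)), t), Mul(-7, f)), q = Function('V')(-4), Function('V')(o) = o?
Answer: 57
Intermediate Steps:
Function('F')(B, P) = Add(6, Mul(-1, B))
Function('U')(T) = Add(Rational(-3, 2), T)
q = -4
Function('S')(t, f) = Add(Rational(-9, 2), Mul(Rational(-7, 2), f), Mul(Rational(17, 4), t)) (Function('S')(t, f) = Add(Rational(-9, 2), Mul(Rational(1, 2), Add(Mul(Add(Rational(-3, 2), Add(6, Mul(-1, -4))), t), Mul(-7, f)))) = Add(Rational(-9, 2), Mul(Rational(1, 2), Add(Mul(Add(Rational(-3, 2), Add(6, 4)), t), Mul(-7, f)))) = Add(Rational(-9, 2), Mul(Rational(1, 2), Add(Mul(Add(Rational(-3, 2), 10), t), Mul(-7, f)))) = Add(Rational(-9, 2), Mul(Rational(1, 2), Add(Mul(Rational(17, 2), t), Mul(-7, f)))) = Add(Rational(-9, 2), Mul(Rational(1, 2), Add(Mul(-7, f), Mul(Rational(17, 2), t)))) = Add(Rational(-9, 2), Add(Mul(Rational(-7, 2), f), Mul(Rational(17, 4), t))) = Add(Rational(-9, 2), Mul(Rational(-7, 2), f), Mul(Rational(17, 4), t)))
z = 0 (z = Mul(Rational(-1, 2), Mul(Mul(-3, -4), 0)) = Mul(Rational(-1, 2), Mul(12, 0)) = Mul(Rational(-1, 2), 0) = 0)
Add(Mul(Function('S')(1, -2), z), 57) = Add(Mul(Add(Rational(-9, 2), Mul(Rational(-7, 2), -2), Mul(Rational(17, 4), 1)), 0), 57) = Add(Mul(Add(Rational(-9, 2), 7, Rational(17, 4)), 0), 57) = Add(Mul(Rational(27, 4), 0), 57) = Add(0, 57) = 57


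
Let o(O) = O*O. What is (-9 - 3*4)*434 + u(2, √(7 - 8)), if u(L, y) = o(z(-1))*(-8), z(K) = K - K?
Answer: -9114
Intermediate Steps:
z(K) = 0
o(O) = O²
u(L, y) = 0 (u(L, y) = 0²*(-8) = 0*(-8) = 0)
(-9 - 3*4)*434 + u(2, √(7 - 8)) = (-9 - 3*4)*434 + 0 = (-9 - 12)*434 + 0 = -21*434 + 0 = -9114 + 0 = -9114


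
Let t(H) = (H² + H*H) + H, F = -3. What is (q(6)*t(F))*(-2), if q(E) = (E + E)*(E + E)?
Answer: -4320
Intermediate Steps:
t(H) = H + 2*H² (t(H) = (H² + H²) + H = 2*H² + H = H + 2*H²)
q(E) = 4*E² (q(E) = (2*E)*(2*E) = 4*E²)
(q(6)*t(F))*(-2) = ((4*6²)*(-3*(1 + 2*(-3))))*(-2) = ((4*36)*(-3*(1 - 6)))*(-2) = (144*(-3*(-5)))*(-2) = (144*15)*(-2) = 2160*(-2) = -4320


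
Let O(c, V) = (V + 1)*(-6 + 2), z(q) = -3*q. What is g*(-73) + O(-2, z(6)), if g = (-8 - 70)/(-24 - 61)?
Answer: 86/85 ≈ 1.0118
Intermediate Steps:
O(c, V) = -4 - 4*V (O(c, V) = (1 + V)*(-4) = -4 - 4*V)
g = 78/85 (g = -78/(-85) = -78*(-1/85) = 78/85 ≈ 0.91765)
g*(-73) + O(-2, z(6)) = (78/85)*(-73) + (-4 - (-12)*6) = -5694/85 + (-4 - 4*(-18)) = -5694/85 + (-4 + 72) = -5694/85 + 68 = 86/85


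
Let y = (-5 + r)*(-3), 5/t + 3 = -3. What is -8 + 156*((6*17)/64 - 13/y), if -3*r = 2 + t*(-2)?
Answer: 7391/56 ≈ 131.98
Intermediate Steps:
t = -5/6 (t = 5/(-3 - 3) = 5/(-6) = 5*(-1/6) = -5/6 ≈ -0.83333)
r = -11/9 (r = -(2 - 5/6*(-2))/3 = -(2 + 5/3)/3 = -1/3*11/3 = -11/9 ≈ -1.2222)
y = 56/3 (y = (-5 - 11/9)*(-3) = -56/9*(-3) = 56/3 ≈ 18.667)
-8 + 156*((6*17)/64 - 13/y) = -8 + 156*((6*17)/64 - 13/56/3) = -8 + 156*(102*(1/64) - 13*3/56) = -8 + 156*(51/32 - 39/56) = -8 + 156*(201/224) = -8 + 7839/56 = 7391/56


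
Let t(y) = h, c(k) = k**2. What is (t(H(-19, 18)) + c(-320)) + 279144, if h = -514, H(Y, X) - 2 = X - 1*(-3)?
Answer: 381030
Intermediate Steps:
H(Y, X) = 5 + X (H(Y, X) = 2 + (X - 1*(-3)) = 2 + (X + 3) = 2 + (3 + X) = 5 + X)
t(y) = -514
(t(H(-19, 18)) + c(-320)) + 279144 = (-514 + (-320)**2) + 279144 = (-514 + 102400) + 279144 = 101886 + 279144 = 381030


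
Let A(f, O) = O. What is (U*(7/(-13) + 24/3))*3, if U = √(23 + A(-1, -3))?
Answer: 582*√5/13 ≈ 100.11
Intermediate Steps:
U = 2*√5 (U = √(23 - 3) = √20 = 2*√5 ≈ 4.4721)
(U*(7/(-13) + 24/3))*3 = ((2*√5)*(7/(-13) + 24/3))*3 = ((2*√5)*(7*(-1/13) + 24*(⅓)))*3 = ((2*√5)*(-7/13 + 8))*3 = ((2*√5)*(97/13))*3 = (194*√5/13)*3 = 582*√5/13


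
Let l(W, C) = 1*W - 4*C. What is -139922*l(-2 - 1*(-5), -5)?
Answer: -3218206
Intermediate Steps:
l(W, C) = W - 4*C
-139922*l(-2 - 1*(-5), -5) = -139922*((-2 - 1*(-5)) - 4*(-5)) = -139922*((-2 + 5) + 20) = -139922*(3 + 20) = -139922*23 = -3218206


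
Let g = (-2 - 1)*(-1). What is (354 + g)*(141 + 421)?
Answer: 200634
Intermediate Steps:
g = 3 (g = -3*(-1) = 3)
(354 + g)*(141 + 421) = (354 + 3)*(141 + 421) = 357*562 = 200634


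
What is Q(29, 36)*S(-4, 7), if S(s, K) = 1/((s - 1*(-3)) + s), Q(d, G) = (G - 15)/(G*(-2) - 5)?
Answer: 3/55 ≈ 0.054545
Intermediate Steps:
Q(d, G) = (-15 + G)/(-5 - 2*G) (Q(d, G) = (-15 + G)/(-2*G - 5) = (-15 + G)/(-5 - 2*G))
S(s, K) = 1/(3 + 2*s) (S(s, K) = 1/((s + 3) + s) = 1/((3 + s) + s) = 1/(3 + 2*s))
Q(29, 36)*S(-4, 7) = ((15 - 1*36)/(5 + 2*36))/(3 + 2*(-4)) = ((15 - 36)/(5 + 72))/(3 - 8) = (-21/77)/(-5) = ((1/77)*(-21))*(-⅕) = -3/11*(-⅕) = 3/55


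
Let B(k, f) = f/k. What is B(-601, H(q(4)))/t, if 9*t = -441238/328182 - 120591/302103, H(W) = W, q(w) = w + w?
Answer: 66096511164/962018023747 ≈ 0.068706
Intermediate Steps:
q(w) = 2*w
t = -3201391094/16524127791 (t = (-441238/328182 - 120591/302103)/9 = (-441238*1/328182 - 120591*1/302103)/9 = (-220619/164091 - 13399/33567)/9 = (1/9)*(-3201391094/1836014199) = -3201391094/16524127791 ≈ -0.19374)
B(-601, H(q(4)))/t = ((2*4)/(-601))/(-3201391094/16524127791) = (8*(-1/601))*(-16524127791/3201391094) = -8/601*(-16524127791/3201391094) = 66096511164/962018023747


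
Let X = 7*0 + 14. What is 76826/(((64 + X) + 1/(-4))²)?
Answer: 1229216/96721 ≈ 12.709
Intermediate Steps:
X = 14 (X = 0 + 14 = 14)
76826/(((64 + X) + 1/(-4))²) = 76826/(((64 + 14) + 1/(-4))²) = 76826/((78 - ¼)²) = 76826/((311/4)²) = 76826/(96721/16) = 76826*(16/96721) = 1229216/96721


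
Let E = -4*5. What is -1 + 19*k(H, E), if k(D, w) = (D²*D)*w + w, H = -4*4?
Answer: 1556099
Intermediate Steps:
E = -20
H = -16
k(D, w) = w + w*D³ (k(D, w) = D³*w + w = w*D³ + w = w + w*D³)
-1 + 19*k(H, E) = -1 + 19*(-20*(1 + (-16)³)) = -1 + 19*(-20*(1 - 4096)) = -1 + 19*(-20*(-4095)) = -1 + 19*81900 = -1 + 1556100 = 1556099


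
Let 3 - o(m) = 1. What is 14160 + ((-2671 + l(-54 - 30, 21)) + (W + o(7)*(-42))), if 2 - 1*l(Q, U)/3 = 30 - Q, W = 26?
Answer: 11095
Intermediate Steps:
o(m) = 2 (o(m) = 3 - 1*1 = 3 - 1 = 2)
l(Q, U) = -84 + 3*Q (l(Q, U) = 6 - 3*(30 - Q) = 6 + (-90 + 3*Q) = -84 + 3*Q)
14160 + ((-2671 + l(-54 - 30, 21)) + (W + o(7)*(-42))) = 14160 + ((-2671 + (-84 + 3*(-54 - 30))) + (26 + 2*(-42))) = 14160 + ((-2671 + (-84 + 3*(-84))) + (26 - 84)) = 14160 + ((-2671 + (-84 - 252)) - 58) = 14160 + ((-2671 - 336) - 58) = 14160 + (-3007 - 58) = 14160 - 3065 = 11095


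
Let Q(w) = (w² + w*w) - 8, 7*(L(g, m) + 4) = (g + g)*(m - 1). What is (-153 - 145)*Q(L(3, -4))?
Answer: -1888128/49 ≈ -38533.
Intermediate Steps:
L(g, m) = -4 + 2*g*(-1 + m)/7 (L(g, m) = -4 + ((g + g)*(m - 1))/7 = -4 + ((2*g)*(-1 + m))/7 = -4 + (2*g*(-1 + m))/7 = -4 + 2*g*(-1 + m)/7)
Q(w) = -8 + 2*w² (Q(w) = (w² + w²) - 8 = 2*w² - 8 = -8 + 2*w²)
(-153 - 145)*Q(L(3, -4)) = (-153 - 145)*(-8 + 2*(-4 - 2/7*3 + (2/7)*3*(-4))²) = -298*(-8 + 2*(-4 - 6/7 - 24/7)²) = -298*(-8 + 2*(-58/7)²) = -298*(-8 + 2*(3364/49)) = -298*(-8 + 6728/49) = -298*6336/49 = -1888128/49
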